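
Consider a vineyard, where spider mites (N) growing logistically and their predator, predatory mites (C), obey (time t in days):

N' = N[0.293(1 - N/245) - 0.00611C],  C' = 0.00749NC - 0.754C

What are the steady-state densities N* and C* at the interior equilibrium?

N* ≈ 101, C* ≈ 28.3

From dC/dt = 0 with C > 0: 0.00749N* = 0.754, so N* = 101.
Substitute into dN/dt = 0: 0.293(1 - 101/245) = 0.00611C*.
The bracket is 0.589, giving C* = 0.173/0.00611 = 28.3.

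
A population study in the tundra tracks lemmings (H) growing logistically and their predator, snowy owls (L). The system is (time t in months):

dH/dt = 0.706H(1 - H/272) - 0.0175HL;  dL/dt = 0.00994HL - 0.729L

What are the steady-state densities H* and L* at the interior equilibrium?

From dL/dt = 0 with L > 0: 0.00994H* = 0.729, so H* = 73.3.
Substitute into dH/dt = 0: 0.706(1 - 73.3/272) = 0.0175L*.
The bracket is 0.73, giving L* = 0.516/0.0175 = 29.5.

H* ≈ 73.3, L* ≈ 29.5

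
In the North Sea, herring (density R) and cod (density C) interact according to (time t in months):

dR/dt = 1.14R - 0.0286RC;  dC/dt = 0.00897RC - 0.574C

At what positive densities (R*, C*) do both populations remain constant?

R* ≈ 64, C* ≈ 39.9

Set dC/dt = 0 with C > 0: 0.00897R - 0.574 = 0, so R* = 0.574/0.00897 = 64.
Set dR/dt = 0 with R > 0: 1.14 - 0.0286C = 0, so C* = 1.14/0.0286 = 39.9.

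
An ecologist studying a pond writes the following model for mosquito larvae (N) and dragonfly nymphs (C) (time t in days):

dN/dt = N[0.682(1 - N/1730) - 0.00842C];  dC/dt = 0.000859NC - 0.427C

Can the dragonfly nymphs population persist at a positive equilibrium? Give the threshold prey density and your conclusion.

Threshold N = 497; K > 497, so yes, the predator persists.

The predator equation gives dC/dt > 0 only when N > 0.427/0.000859 = 497.
Without the predator, N → K = 1730. Since 1730 > 497, the predator can invade and persist.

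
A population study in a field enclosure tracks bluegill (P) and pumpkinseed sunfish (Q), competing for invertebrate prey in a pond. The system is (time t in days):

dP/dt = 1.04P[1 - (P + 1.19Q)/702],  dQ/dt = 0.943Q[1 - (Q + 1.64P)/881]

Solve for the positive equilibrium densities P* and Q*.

P* ≈ 364, Q* ≈ 284

Setting both brackets to zero gives the nullclines P + 1.19Q = 702 and 1.64P + Q = 881.
Substituting Q = 881 - 1.64P into the first: P(1 - 1.19·1.64) = 702 - 1.19·881.
So P* = -346/-0.952 = 364, and then Q* = 881 - 1.64·364 = 284.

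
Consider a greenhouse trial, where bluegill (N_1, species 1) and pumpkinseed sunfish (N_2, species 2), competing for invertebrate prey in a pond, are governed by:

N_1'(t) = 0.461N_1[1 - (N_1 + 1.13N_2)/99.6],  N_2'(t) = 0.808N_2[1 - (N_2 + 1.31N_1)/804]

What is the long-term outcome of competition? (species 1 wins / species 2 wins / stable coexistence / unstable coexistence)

Compare the nullcline intercepts: K1/α12 = 99.6/1.13 = 88.1 < K2 = 804; K2/α21 = 804/1.31 = 614 > K1 = 99.6.
Since the inequalities point opposite ways, species 2 can invade but species 1 cannot.

species 2 excludes species 1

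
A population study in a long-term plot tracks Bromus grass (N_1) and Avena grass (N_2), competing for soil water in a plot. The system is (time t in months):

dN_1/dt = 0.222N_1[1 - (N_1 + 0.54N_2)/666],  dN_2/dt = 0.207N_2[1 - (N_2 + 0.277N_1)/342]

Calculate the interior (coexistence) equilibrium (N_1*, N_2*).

Setting both brackets to zero gives the nullclines N_1 + 0.54N_2 = 666 and 0.277N_1 + N_2 = 342.
Substituting N_2 = 342 - 0.277N_1 into the first: N_1(1 - 0.54·0.277) = 666 - 0.54·342.
So N_1* = 481/0.85 = 566, and then N_2* = 342 - 0.277·566 = 185.

N_1* ≈ 566, N_2* ≈ 185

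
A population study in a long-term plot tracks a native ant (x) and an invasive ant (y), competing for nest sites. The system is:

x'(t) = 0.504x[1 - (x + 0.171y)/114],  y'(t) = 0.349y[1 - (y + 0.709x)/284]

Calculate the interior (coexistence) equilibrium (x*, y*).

Setting both brackets to zero gives the nullclines x + 0.171y = 114 and 0.709x + y = 284.
Substituting y = 284 - 0.709x into the first: x(1 - 0.171·0.709) = 114 - 0.171·284.
So x* = 65.4/0.879 = 74.5, and then y* = 284 - 0.709·74.5 = 231.

x* ≈ 74.5, y* ≈ 231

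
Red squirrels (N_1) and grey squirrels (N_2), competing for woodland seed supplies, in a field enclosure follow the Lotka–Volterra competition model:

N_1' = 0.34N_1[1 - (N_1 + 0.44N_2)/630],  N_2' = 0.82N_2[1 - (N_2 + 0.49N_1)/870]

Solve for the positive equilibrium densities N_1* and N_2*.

N_1* ≈ 315, N_2* ≈ 716

Setting both brackets to zero gives the nullclines N_1 + 0.44N_2 = 630 and 0.49N_1 + N_2 = 870.
Substituting N_2 = 870 - 0.49N_1 into the first: N_1(1 - 0.44·0.49) = 630 - 0.44·870.
So N_1* = 247/0.784 = 315, and then N_2* = 870 - 0.49·315 = 716.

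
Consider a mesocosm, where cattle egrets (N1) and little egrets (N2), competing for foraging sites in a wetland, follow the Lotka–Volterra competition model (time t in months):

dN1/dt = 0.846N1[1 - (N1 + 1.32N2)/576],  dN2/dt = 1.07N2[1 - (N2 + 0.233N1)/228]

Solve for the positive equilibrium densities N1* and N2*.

N1* ≈ 397, N2* ≈ 135

Setting both brackets to zero gives the nullclines N1 + 1.32N2 = 576 and 0.233N1 + N2 = 228.
Substituting N2 = 228 - 0.233N1 into the first: N1(1 - 1.32·0.233) = 576 - 1.32·228.
So N1* = 275/0.692 = 397, and then N2* = 228 - 0.233·397 = 135.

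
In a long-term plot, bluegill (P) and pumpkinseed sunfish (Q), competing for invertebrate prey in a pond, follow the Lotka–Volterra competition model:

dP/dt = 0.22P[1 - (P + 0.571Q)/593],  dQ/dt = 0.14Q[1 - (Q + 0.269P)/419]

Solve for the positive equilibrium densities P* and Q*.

P* ≈ 418, Q* ≈ 307

Setting both brackets to zero gives the nullclines P + 0.571Q = 593 and 0.269P + Q = 419.
Substituting Q = 419 - 0.269P into the first: P(1 - 0.571·0.269) = 593 - 0.571·419.
So P* = 354/0.846 = 418, and then Q* = 419 - 0.269·418 = 307.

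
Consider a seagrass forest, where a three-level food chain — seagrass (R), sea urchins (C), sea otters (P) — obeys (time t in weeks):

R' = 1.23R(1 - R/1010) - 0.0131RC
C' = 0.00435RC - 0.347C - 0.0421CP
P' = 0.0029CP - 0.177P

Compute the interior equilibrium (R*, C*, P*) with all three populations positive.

From dP/dt = 0: 0.0029C* = 0.177, so C* = 61.
From dR/dt = 0: 1.23(1 - R*/1010) = 0.0131·61, giving R* = 1010·(1 - 0.65) = 353.
From dC/dt = 0: 0.00435·353 - 0.347 = 0.0421P*, so P* = 1.19/0.0421 = 28.3.

R* ≈ 353, C* ≈ 61, P* ≈ 28.3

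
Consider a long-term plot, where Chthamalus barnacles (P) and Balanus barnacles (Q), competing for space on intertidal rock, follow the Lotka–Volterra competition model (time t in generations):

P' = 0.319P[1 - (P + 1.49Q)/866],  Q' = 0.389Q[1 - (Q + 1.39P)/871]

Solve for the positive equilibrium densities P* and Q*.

P* ≈ 403, Q* ≈ 311

Setting both brackets to zero gives the nullclines P + 1.49Q = 866 and 1.39P + Q = 871.
Substituting Q = 871 - 1.39P into the first: P(1 - 1.49·1.39) = 866 - 1.49·871.
So P* = -432/-1.07 = 403, and then Q* = 871 - 1.39·403 = 311.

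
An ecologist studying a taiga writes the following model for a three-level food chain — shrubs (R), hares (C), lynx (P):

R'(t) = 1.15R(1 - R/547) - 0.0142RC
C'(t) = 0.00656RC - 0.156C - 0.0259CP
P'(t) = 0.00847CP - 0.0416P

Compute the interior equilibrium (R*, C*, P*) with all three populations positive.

R* ≈ 514, C* ≈ 4.91, P* ≈ 124

From dP/dt = 0: 0.00847C* = 0.0416, so C* = 4.91.
From dR/dt = 0: 1.15(1 - R*/547) = 0.0142·4.91, giving R* = 547·(1 - 0.0606) = 514.
From dC/dt = 0: 0.00656·514 - 0.156 = 0.0259P*, so P* = 3.21/0.0259 = 124.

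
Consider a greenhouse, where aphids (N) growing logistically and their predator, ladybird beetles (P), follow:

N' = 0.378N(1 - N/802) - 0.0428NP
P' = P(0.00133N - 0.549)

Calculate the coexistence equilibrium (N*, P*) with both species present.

From dP/dt = 0 with P > 0: 0.00133N* = 0.549, so N* = 413.
Substitute into dN/dt = 0: 0.378(1 - 413/802) = 0.0428P*.
The bracket is 0.485, giving P* = 0.183/0.0428 = 4.29.

N* ≈ 413, P* ≈ 4.29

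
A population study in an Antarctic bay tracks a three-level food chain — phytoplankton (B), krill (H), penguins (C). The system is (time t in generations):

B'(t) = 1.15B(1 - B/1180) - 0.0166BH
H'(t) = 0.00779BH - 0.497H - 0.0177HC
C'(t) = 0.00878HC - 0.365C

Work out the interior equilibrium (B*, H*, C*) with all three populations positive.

B* ≈ 472, H* ≈ 41.6, C* ≈ 180

From dC/dt = 0: 0.00878H* = 0.365, so H* = 41.6.
From dB/dt = 0: 1.15(1 - B*/1180) = 0.0166·41.6, giving B* = 1180·(1 - 0.6) = 472.
From dH/dt = 0: 0.00779·472 - 0.497 = 0.0177C*, so C* = 3.18/0.0177 = 180.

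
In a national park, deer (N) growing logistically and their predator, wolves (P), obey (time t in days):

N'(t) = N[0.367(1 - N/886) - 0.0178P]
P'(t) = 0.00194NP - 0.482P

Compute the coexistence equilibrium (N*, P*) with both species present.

N* ≈ 248, P* ≈ 14.8

From dP/dt = 0 with P > 0: 0.00194N* = 0.482, so N* = 248.
Substitute into dN/dt = 0: 0.367(1 - 248/886) = 0.0178P*.
The bracket is 0.72, giving P* = 0.264/0.0178 = 14.8.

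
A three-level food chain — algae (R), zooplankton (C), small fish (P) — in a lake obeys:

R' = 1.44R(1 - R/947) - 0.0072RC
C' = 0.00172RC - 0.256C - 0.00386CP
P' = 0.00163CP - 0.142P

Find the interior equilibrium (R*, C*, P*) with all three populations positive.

From dP/dt = 0: 0.00163C* = 0.142, so C* = 87.1.
From dR/dt = 0: 1.44(1 - R*/947) = 0.0072·87.1, giving R* = 947·(1 - 0.436) = 535.
From dC/dt = 0: 0.00172·535 - 0.256 = 0.00386P*, so P* = 0.663/0.00386 = 172.

R* ≈ 535, C* ≈ 87.1, P* ≈ 172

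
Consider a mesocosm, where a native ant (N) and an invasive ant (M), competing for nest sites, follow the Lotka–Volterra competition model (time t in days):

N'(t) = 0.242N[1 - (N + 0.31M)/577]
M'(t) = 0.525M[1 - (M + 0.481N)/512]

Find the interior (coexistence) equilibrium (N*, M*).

N* ≈ 492, M* ≈ 276

Setting both brackets to zero gives the nullclines N + 0.31M = 577 and 0.481N + M = 512.
Substituting M = 512 - 0.481N into the first: N(1 - 0.31·0.481) = 577 - 0.31·512.
So N* = 418/0.851 = 492, and then M* = 512 - 0.481·492 = 276.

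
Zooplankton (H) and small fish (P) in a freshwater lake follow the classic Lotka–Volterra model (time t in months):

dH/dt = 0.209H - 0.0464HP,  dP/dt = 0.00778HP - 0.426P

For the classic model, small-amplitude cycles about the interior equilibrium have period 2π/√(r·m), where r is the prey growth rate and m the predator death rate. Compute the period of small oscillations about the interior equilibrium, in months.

Here r = 0.209 and m = 0.426, so r·m = 0.089.
ω = √0.089 = 0.298 per month, hence T = 2π/ω ≈ 21.1 months.

T ≈ 21.1 months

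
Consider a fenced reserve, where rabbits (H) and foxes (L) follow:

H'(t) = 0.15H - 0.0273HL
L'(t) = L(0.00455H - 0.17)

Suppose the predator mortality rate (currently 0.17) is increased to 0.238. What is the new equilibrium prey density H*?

At the interior fixed point, setting dL/dt = 0 with L > 0 fixes H* = (predator death rate)/(HL coefficient) — independent of the other coefficients.
With the change, H* = 0.238/0.00455 = 52.3; it rises from 37.4.

H* ≈ 52.3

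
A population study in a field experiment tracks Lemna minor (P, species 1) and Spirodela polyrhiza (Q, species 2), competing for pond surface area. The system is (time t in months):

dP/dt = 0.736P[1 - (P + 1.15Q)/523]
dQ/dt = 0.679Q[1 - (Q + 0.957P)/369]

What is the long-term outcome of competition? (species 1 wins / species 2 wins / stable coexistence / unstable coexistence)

species 1 excludes species 2

Compare the nullcline intercepts: K1/α12 = 523/1.15 = 455 > K2 = 369; K2/α21 = 369/0.957 = 386 < K1 = 523.
Since the inequalities point opposite ways, species 1 can invade but species 2 cannot.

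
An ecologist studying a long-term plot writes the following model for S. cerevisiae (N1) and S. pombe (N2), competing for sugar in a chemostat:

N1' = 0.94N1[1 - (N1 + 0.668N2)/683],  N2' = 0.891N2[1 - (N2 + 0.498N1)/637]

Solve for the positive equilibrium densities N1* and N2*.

N1* ≈ 386, N2* ≈ 445

Setting both brackets to zero gives the nullclines N1 + 0.668N2 = 683 and 0.498N1 + N2 = 637.
Substituting N2 = 637 - 0.498N1 into the first: N1(1 - 0.668·0.498) = 683 - 0.668·637.
So N1* = 257/0.667 = 386, and then N2* = 637 - 0.498·386 = 445.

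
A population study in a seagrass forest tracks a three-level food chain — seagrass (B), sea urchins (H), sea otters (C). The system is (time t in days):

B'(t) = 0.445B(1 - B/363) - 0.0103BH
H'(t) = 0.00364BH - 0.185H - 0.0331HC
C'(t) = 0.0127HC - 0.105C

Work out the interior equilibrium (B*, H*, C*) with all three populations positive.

B* ≈ 294, H* ≈ 8.27, C* ≈ 26.7

From dC/dt = 0: 0.0127H* = 0.105, so H* = 8.27.
From dB/dt = 0: 0.445(1 - B*/363) = 0.0103·8.27, giving B* = 363·(1 - 0.191) = 294.
From dH/dt = 0: 0.00364·294 - 0.185 = 0.0331C*, so C* = 0.883/0.0331 = 26.7.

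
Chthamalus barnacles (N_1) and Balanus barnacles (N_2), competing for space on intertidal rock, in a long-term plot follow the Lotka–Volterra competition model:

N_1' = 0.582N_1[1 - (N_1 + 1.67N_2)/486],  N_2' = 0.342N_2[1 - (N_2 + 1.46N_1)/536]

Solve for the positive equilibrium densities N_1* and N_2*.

N_1* ≈ 284, N_2* ≈ 121

Setting both brackets to zero gives the nullclines N_1 + 1.67N_2 = 486 and 1.46N_1 + N_2 = 536.
Substituting N_2 = 536 - 1.46N_1 into the first: N_1(1 - 1.67·1.46) = 486 - 1.67·536.
So N_1* = -409/-1.44 = 284, and then N_2* = 536 - 1.46·284 = 121.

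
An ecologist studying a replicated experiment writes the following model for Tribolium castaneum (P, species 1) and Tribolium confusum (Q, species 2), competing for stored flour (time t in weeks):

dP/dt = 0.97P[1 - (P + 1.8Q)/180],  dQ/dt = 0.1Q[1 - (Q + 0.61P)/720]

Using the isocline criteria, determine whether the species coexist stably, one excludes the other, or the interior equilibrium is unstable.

species 2 excludes species 1

Compare the nullcline intercepts: K1/α12 = 180/1.8 = 100 < K2 = 720; K2/α21 = 720/0.61 = 1180 > K1 = 180.
Since the inequalities point opposite ways, species 2 can invade but species 1 cannot.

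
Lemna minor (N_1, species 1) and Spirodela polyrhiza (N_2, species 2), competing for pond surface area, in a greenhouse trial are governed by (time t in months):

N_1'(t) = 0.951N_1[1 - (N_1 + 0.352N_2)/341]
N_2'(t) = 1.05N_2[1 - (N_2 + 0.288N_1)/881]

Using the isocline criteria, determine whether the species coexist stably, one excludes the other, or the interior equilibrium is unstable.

stable coexistence

Compare the nullcline intercepts: K1/α12 = 341/0.352 = 969 > K2 = 881; K2/α21 = 881/0.288 = 3060 > K1 = 341.
Since both inequalities hold, each species can invade when rare, so the interior equilibrium is stable.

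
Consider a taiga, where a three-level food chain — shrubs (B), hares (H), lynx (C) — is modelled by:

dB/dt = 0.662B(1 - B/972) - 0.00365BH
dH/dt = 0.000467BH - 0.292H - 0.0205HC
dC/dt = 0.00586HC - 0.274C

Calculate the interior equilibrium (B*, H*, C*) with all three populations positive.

From dC/dt = 0: 0.00586H* = 0.274, so H* = 46.8.
From dB/dt = 0: 0.662(1 - B*/972) = 0.00365·46.8, giving B* = 972·(1 - 0.258) = 721.
From dH/dt = 0: 0.000467·721 - 0.292 = 0.0205C*, so C* = 0.0449/0.0205 = 2.19.

B* ≈ 721, H* ≈ 46.8, C* ≈ 2.19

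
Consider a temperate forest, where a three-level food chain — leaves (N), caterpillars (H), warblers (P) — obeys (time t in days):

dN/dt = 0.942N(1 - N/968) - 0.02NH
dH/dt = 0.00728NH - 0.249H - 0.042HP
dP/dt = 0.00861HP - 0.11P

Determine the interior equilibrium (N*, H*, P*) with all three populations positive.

From dP/dt = 0: 0.00861H* = 0.11, so H* = 12.8.
From dN/dt = 0: 0.942(1 - N*/968) = 0.02·12.8, giving N* = 968·(1 - 0.271) = 705.
From dH/dt = 0: 0.00728·705 - 0.249 = 0.042P*, so P* = 4.89/0.042 = 116.

N* ≈ 705, H* ≈ 12.8, P* ≈ 116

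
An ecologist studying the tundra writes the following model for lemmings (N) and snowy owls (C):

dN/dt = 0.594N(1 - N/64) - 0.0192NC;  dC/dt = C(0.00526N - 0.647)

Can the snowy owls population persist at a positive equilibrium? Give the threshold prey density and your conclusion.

Threshold N = 123; K < 123, so no, the predator goes extinct.

The predator equation gives dC/dt > 0 only when N > 0.647/0.00526 = 123.
Without the predator, N → K = 64. Since 64 < 123, the predator cannot invade.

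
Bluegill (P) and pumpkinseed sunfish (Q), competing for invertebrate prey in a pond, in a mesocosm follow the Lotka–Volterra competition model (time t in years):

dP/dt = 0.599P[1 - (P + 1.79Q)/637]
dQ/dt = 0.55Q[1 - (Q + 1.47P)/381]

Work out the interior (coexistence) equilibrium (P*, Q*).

P* ≈ 27.6, Q* ≈ 340

Setting both brackets to zero gives the nullclines P + 1.79Q = 637 and 1.47P + Q = 381.
Substituting Q = 381 - 1.47P into the first: P(1 - 1.79·1.47) = 637 - 1.79·381.
So P* = -45/-1.63 = 27.6, and then Q* = 381 - 1.47·27.6 = 340.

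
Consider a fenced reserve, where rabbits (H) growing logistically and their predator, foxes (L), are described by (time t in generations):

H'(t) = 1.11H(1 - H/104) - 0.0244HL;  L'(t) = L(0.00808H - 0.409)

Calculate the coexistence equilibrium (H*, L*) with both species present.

From dL/dt = 0 with L > 0: 0.00808H* = 0.409, so H* = 50.6.
Substitute into dH/dt = 0: 1.11(1 - 50.6/104) = 0.0244L*.
The bracket is 0.513, giving L* = 0.57/0.0244 = 23.4.

H* ≈ 50.6, L* ≈ 23.4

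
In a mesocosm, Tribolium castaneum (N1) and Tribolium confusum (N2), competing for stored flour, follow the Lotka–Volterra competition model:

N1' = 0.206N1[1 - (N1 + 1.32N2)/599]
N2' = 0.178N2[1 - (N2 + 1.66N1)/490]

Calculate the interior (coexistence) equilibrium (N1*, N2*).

N1* ≈ 40.1, N2* ≈ 423

Setting both brackets to zero gives the nullclines N1 + 1.32N2 = 599 and 1.66N1 + N2 = 490.
Substituting N2 = 490 - 1.66N1 into the first: N1(1 - 1.32·1.66) = 599 - 1.32·490.
So N1* = -47.8/-1.19 = 40.1, and then N2* = 490 - 1.66·40.1 = 423.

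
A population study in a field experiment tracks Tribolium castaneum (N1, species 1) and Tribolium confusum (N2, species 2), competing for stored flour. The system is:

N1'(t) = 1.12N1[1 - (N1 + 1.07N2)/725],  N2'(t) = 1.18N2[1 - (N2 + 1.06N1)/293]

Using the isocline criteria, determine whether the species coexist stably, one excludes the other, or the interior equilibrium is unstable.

species 1 excludes species 2

Compare the nullcline intercepts: K1/α12 = 725/1.07 = 678 > K2 = 293; K2/α21 = 293/1.06 = 276 < K1 = 725.
Since the inequalities point opposite ways, species 1 can invade but species 2 cannot.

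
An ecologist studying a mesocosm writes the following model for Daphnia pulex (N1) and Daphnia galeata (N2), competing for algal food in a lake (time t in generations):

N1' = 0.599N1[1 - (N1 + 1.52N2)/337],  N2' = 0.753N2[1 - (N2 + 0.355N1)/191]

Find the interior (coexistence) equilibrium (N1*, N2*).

N1* ≈ 101, N2* ≈ 155

Setting both brackets to zero gives the nullclines N1 + 1.52N2 = 337 and 0.355N1 + N2 = 191.
Substituting N2 = 191 - 0.355N1 into the first: N1(1 - 1.52·0.355) = 337 - 1.52·191.
So N1* = 46.7/0.46 = 101, and then N2* = 191 - 0.355·101 = 155.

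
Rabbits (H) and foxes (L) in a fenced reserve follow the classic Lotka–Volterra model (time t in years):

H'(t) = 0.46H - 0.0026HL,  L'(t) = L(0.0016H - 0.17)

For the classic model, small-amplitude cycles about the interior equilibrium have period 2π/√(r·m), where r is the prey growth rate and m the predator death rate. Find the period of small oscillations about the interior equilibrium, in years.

T ≈ 22.5 years

Here r = 0.46 and m = 0.17, so r·m = 0.0782.
ω = √0.0782 = 0.28 per year, hence T = 2π/ω ≈ 22.5 years.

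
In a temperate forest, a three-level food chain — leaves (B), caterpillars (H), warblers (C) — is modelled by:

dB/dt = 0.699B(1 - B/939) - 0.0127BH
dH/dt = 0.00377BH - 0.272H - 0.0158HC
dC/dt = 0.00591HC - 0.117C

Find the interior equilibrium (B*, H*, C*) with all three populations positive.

B* ≈ 601, H* ≈ 19.8, C* ≈ 126

From dC/dt = 0: 0.00591H* = 0.117, so H* = 19.8.
From dB/dt = 0: 0.699(1 - B*/939) = 0.0127·19.8, giving B* = 939·(1 - 0.36) = 601.
From dH/dt = 0: 0.00377·601 - 0.272 = 0.0158C*, so C* = 1.99/0.0158 = 126.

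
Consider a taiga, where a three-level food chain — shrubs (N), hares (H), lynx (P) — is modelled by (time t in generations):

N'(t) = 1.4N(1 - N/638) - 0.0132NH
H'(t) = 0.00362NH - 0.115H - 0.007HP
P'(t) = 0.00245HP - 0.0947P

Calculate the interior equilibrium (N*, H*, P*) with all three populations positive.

From dP/dt = 0: 0.00245H* = 0.0947, so H* = 38.7.
From dN/dt = 0: 1.4(1 - N*/638) = 0.0132·38.7, giving N* = 638·(1 - 0.364) = 405.
From dH/dt = 0: 0.00362·405 - 0.115 = 0.007P*, so P* = 1.35/0.007 = 193.

N* ≈ 405, H* ≈ 38.7, P* ≈ 193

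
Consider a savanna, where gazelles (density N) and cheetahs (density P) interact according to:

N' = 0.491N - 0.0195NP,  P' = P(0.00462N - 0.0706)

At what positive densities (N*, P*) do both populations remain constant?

N* ≈ 15.3, P* ≈ 25.2

Set dP/dt = 0 with P > 0: 0.00462N - 0.0706 = 0, so N* = 0.0706/0.00462 = 15.3.
Set dN/dt = 0 with N > 0: 0.491 - 0.0195P = 0, so P* = 0.491/0.0195 = 25.2.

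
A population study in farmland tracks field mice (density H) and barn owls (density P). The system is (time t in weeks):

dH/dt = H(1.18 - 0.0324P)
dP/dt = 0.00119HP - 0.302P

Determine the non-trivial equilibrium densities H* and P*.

Set dP/dt = 0 with P > 0: 0.00119H - 0.302 = 0, so H* = 0.302/0.00119 = 254.
Set dH/dt = 0 with H > 0: 1.18 - 0.0324P = 0, so P* = 1.18/0.0324 = 36.4.

H* ≈ 254, P* ≈ 36.4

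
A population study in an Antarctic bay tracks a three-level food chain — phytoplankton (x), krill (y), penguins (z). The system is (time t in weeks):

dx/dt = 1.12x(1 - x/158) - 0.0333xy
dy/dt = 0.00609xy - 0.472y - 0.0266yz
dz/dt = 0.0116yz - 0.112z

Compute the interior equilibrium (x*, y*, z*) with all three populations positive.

From dz/dt = 0: 0.0116y* = 0.112, so y* = 9.66.
From dx/dt = 0: 1.12(1 - x*/158) = 0.0333·9.66, giving x* = 158·(1 - 0.287) = 113.
From dy/dt = 0: 0.00609·113 - 0.472 = 0.0266z*, so z* = 0.214/0.0266 = 8.04.

x* ≈ 113, y* ≈ 9.66, z* ≈ 8.04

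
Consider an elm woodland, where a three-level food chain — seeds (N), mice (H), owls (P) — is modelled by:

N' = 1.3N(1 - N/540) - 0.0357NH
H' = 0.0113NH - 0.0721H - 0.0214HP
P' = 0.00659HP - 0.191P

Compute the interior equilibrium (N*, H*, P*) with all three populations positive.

From dP/dt = 0: 0.00659H* = 0.191, so H* = 29.
From dN/dt = 0: 1.3(1 - N*/540) = 0.0357·29, giving N* = 540·(1 - 0.796) = 110.
From dH/dt = 0: 0.0113·110 - 0.0721 = 0.0214P*, so P* = 1.17/0.0214 = 54.8.

N* ≈ 110, H* ≈ 29, P* ≈ 54.8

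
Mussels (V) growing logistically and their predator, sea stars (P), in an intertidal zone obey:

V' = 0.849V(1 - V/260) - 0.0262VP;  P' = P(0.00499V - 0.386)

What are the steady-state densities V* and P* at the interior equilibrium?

From dP/dt = 0 with P > 0: 0.00499V* = 0.386, so V* = 77.4.
Substitute into dV/dt = 0: 0.849(1 - 77.4/260) = 0.0262P*.
The bracket is 0.702, giving P* = 0.596/0.0262 = 22.8.

V* ≈ 77.4, P* ≈ 22.8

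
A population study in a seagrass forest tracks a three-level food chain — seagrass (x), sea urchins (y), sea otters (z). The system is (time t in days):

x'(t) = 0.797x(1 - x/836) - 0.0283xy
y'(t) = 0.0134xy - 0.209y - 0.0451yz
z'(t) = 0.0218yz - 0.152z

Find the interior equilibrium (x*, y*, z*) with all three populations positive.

From dz/dt = 0: 0.0218y* = 0.152, so y* = 6.97.
From dx/dt = 0: 0.797(1 - x*/836) = 0.0283·6.97, giving x* = 836·(1 - 0.248) = 629.
From dy/dt = 0: 0.0134·629 - 0.209 = 0.0451z*, so z* = 8.22/0.0451 = 182.

x* ≈ 629, y* ≈ 6.97, z* ≈ 182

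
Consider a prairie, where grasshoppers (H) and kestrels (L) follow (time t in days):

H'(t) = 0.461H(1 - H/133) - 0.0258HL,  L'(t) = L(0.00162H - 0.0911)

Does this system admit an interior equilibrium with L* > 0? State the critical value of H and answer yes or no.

The predator equation gives dL/dt > 0 only when H > 0.0911/0.00162 = 56.2.
Without the predator, H → K = 133. Since 133 > 56.2, the predator can invade and persist.

Threshold H = 56.2; K > 56.2, so yes, the predator persists.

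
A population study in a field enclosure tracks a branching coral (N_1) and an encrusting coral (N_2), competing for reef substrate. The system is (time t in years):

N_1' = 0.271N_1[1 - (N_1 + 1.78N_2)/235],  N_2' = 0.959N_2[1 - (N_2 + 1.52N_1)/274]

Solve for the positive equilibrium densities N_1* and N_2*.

N_1* ≈ 148, N_2* ≈ 48.8

Setting both brackets to zero gives the nullclines N_1 + 1.78N_2 = 235 and 1.52N_1 + N_2 = 274.
Substituting N_2 = 274 - 1.52N_1 into the first: N_1(1 - 1.78·1.52) = 235 - 1.78·274.
So N_1* = -253/-1.71 = 148, and then N_2* = 274 - 1.52·148 = 48.8.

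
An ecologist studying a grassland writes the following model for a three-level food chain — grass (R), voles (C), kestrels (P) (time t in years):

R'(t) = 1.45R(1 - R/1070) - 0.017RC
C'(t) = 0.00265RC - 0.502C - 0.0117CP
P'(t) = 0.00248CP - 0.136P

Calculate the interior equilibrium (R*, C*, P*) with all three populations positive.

R* ≈ 382, C* ≈ 54.8, P* ≈ 43.6

From dP/dt = 0: 0.00248C* = 0.136, so C* = 54.8.
From dR/dt = 0: 1.45(1 - R*/1070) = 0.017·54.8, giving R* = 1070·(1 - 0.643) = 382.
From dC/dt = 0: 0.00265·382 - 0.502 = 0.0117P*, so P* = 0.51/0.0117 = 43.6.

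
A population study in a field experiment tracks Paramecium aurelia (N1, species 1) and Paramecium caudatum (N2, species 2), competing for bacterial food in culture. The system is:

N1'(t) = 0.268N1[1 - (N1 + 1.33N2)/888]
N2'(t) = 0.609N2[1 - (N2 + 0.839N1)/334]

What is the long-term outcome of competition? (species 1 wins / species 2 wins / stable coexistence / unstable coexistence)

Compare the nullcline intercepts: K1/α12 = 888/1.33 = 668 > K2 = 334; K2/α21 = 334/0.839 = 398 < K1 = 888.
Since the inequalities point opposite ways, species 1 can invade but species 2 cannot.

species 1 excludes species 2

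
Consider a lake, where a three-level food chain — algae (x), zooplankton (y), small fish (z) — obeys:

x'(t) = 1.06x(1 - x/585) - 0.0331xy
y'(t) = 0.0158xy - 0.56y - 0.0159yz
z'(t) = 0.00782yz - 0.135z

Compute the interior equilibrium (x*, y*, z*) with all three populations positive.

x* ≈ 270, y* ≈ 17.3, z* ≈ 233

From dz/dt = 0: 0.00782y* = 0.135, so y* = 17.3.
From dx/dt = 0: 1.06(1 - x*/585) = 0.0331·17.3, giving x* = 585·(1 - 0.539) = 270.
From dy/dt = 0: 0.0158·270 - 0.56 = 0.0159z*, so z* = 3.7/0.0159 = 233.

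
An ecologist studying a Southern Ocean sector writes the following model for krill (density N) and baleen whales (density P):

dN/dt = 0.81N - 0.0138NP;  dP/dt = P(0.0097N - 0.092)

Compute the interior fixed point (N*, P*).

Set dP/dt = 0 with P > 0: 0.0097N - 0.092 = 0, so N* = 0.092/0.0097 = 9.48.
Set dN/dt = 0 with N > 0: 0.81 - 0.0138P = 0, so P* = 0.81/0.0138 = 58.7.

N* ≈ 9.48, P* ≈ 58.7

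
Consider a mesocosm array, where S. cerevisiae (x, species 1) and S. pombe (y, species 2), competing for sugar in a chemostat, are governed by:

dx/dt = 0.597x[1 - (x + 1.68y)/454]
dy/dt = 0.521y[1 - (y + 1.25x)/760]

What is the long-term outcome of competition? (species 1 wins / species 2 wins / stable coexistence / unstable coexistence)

species 2 excludes species 1

Compare the nullcline intercepts: K1/α12 = 454/1.68 = 270 < K2 = 760; K2/α21 = 760/1.25 = 608 > K1 = 454.
Since the inequalities point opposite ways, species 2 can invade but species 1 cannot.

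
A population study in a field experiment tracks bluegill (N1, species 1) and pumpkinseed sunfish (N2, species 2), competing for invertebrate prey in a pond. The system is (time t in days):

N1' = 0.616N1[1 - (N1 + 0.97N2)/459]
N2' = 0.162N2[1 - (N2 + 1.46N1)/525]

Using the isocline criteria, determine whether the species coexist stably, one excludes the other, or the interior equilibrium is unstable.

unstable coexistence (outcome depends on initial conditions)

Compare the nullcline intercepts: K1/α12 = 459/0.97 = 473 < K2 = 525; K2/α21 = 525/1.46 = 360 < K1 = 459.
Since both are reversed, neither can invade when rare; the interior point is a saddle.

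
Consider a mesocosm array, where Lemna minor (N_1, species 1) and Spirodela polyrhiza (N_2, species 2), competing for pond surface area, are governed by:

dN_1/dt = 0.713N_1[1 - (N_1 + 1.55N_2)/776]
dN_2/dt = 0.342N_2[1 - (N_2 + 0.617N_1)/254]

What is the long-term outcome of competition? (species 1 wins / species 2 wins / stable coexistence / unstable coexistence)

Compare the nullcline intercepts: K1/α12 = 776/1.55 = 501 > K2 = 254; K2/α21 = 254/0.617 = 412 < K1 = 776.
Since the inequalities point opposite ways, species 1 can invade but species 2 cannot.

species 1 excludes species 2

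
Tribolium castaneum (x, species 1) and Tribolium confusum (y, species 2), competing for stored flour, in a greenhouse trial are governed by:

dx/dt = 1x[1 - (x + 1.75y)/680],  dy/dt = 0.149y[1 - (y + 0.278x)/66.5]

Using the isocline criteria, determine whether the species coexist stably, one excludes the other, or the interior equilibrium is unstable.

Compare the nullcline intercepts: K1/α12 = 680/1.75 = 389 > K2 = 66.5; K2/α21 = 66.5/0.278 = 239 < K1 = 680.
Since the inequalities point opposite ways, species 1 can invade but species 2 cannot.

species 1 excludes species 2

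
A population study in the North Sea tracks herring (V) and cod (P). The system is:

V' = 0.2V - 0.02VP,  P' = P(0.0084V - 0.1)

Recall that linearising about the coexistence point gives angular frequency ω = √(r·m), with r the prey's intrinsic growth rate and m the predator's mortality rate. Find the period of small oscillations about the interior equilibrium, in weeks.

Here r = 0.2 and m = 0.1, so r·m = 0.02.
ω = √0.02 = 0.141 per week, hence T = 2π/ω ≈ 44.4 weeks.

T ≈ 44.4 weeks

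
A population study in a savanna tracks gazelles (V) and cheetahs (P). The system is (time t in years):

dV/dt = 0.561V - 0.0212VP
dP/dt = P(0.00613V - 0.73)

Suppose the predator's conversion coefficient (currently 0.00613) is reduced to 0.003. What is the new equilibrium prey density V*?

V* ≈ 243

At the interior fixed point, setting dP/dt = 0 with P > 0 fixes V* = (predator death rate)/(VP coefficient) — independent of the other coefficients.
With the change, V* = 0.73/0.003 = 243; it rises from 119.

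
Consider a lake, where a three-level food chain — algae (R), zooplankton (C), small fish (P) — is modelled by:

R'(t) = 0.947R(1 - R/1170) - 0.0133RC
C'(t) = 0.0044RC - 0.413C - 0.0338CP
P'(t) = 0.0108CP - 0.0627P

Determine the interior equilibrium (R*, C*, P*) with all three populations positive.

R* ≈ 1070, C* ≈ 5.81, P* ≈ 128

From dP/dt = 0: 0.0108C* = 0.0627, so C* = 5.81.
From dR/dt = 0: 0.947(1 - R*/1170) = 0.0133·5.81, giving R* = 1170·(1 - 0.0815) = 1070.
From dC/dt = 0: 0.0044·1070 - 0.413 = 0.0338P*, so P* = 4.32/0.0338 = 128.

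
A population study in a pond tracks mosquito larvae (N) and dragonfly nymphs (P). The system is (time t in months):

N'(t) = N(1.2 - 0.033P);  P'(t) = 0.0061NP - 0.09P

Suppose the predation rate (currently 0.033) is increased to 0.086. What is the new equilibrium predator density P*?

P* ≈ 14

At the interior fixed point, setting dN/dt = 0 with N > 0 fixes P* = (prey growth rate)/(NP coefficient) — independent of the other coefficients.
With the change, P* = 1.2/0.086 = 14; it falls from 36.4.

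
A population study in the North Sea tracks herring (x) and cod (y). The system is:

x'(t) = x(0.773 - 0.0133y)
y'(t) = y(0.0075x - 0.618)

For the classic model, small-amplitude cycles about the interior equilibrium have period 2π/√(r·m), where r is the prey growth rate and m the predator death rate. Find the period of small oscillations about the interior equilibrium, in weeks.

T ≈ 9.09 weeks

Here r = 0.773 and m = 0.618, so r·m = 0.478.
ω = √0.478 = 0.691 per week, hence T = 2π/ω ≈ 9.09 weeks.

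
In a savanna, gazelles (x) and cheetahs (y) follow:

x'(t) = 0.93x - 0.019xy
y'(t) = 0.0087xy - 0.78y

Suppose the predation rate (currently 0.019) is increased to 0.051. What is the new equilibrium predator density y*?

y* ≈ 18.2

At the interior fixed point, setting dx/dt = 0 with x > 0 fixes y* = (prey growth rate)/(xy coefficient) — independent of the other coefficients.
With the change, y* = 0.93/0.051 = 18.2; it falls from 48.9.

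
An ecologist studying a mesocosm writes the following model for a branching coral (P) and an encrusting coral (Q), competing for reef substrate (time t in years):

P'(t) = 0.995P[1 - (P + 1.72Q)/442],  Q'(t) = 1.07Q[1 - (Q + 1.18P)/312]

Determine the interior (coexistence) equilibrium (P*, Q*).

P* ≈ 91.9, Q* ≈ 204

Setting both brackets to zero gives the nullclines P + 1.72Q = 442 and 1.18P + Q = 312.
Substituting Q = 312 - 1.18P into the first: P(1 - 1.72·1.18) = 442 - 1.72·312.
So P* = -94.6/-1.03 = 91.9, and then Q* = 312 - 1.18·91.9 = 204.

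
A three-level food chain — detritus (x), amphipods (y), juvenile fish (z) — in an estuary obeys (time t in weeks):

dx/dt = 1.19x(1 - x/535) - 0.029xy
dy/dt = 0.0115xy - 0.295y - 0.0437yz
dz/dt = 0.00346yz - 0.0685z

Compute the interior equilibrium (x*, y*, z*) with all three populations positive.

x* ≈ 277, y* ≈ 19.8, z* ≈ 66.1

From dz/dt = 0: 0.00346y* = 0.0685, so y* = 19.8.
From dx/dt = 0: 1.19(1 - x*/535) = 0.029·19.8, giving x* = 535·(1 - 0.482) = 277.
From dy/dt = 0: 0.0115·277 - 0.295 = 0.0437z*, so z* = 2.89/0.0437 = 66.1.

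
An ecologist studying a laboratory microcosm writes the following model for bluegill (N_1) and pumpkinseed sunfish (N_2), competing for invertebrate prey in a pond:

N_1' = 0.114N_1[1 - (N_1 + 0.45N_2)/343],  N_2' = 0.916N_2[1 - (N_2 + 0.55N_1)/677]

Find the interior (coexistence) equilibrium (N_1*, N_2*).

Setting both brackets to zero gives the nullclines N_1 + 0.45N_2 = 343 and 0.55N_1 + N_2 = 677.
Substituting N_2 = 677 - 0.55N_1 into the first: N_1(1 - 0.45·0.55) = 343 - 0.45·677.
So N_1* = 38.3/0.752 = 51, and then N_2* = 677 - 0.55·51 = 649.

N_1* ≈ 51, N_2* ≈ 649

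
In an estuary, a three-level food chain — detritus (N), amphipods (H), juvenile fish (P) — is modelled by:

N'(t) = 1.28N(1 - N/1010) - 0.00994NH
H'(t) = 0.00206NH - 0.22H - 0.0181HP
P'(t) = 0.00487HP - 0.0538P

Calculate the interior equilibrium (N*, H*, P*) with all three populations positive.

N* ≈ 923, H* ≈ 11, P* ≈ 92.9

From dP/dt = 0: 0.00487H* = 0.0538, so H* = 11.
From dN/dt = 0: 1.28(1 - N*/1010) = 0.00994·11, giving N* = 1010·(1 - 0.0858) = 923.
From dH/dt = 0: 0.00206·923 - 0.22 = 0.0181P*, so P* = 1.68/0.0181 = 92.9.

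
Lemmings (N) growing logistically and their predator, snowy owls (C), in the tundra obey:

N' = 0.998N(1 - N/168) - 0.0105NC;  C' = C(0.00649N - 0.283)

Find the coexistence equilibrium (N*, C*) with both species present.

From dC/dt = 0 with C > 0: 0.00649N* = 0.283, so N* = 43.6.
Substitute into dN/dt = 0: 0.998(1 - 43.6/168) = 0.0105C*.
The bracket is 0.74, giving C* = 0.739/0.0105 = 70.4.

N* ≈ 43.6, C* ≈ 70.4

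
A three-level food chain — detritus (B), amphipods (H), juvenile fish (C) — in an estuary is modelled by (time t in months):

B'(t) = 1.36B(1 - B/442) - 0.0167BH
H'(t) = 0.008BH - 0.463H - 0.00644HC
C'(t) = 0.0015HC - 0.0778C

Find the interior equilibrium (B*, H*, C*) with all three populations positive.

From dC/dt = 0: 0.0015H* = 0.0778, so H* = 51.9.
From dB/dt = 0: 1.36(1 - B*/442) = 0.0167·51.9, giving B* = 442·(1 - 0.637) = 160.
From dH/dt = 0: 0.008·160 - 0.463 = 0.00644C*, so C* = 0.821/0.00644 = 127.

B* ≈ 160, H* ≈ 51.9, C* ≈ 127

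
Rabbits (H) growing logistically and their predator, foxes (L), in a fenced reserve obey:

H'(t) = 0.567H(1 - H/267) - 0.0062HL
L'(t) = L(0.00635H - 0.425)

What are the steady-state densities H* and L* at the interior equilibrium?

From dL/dt = 0 with L > 0: 0.00635H* = 0.425, so H* = 66.9.
Substitute into dH/dt = 0: 0.567(1 - 66.9/267) = 0.0062L*.
The bracket is 0.749, giving L* = 0.425/0.0062 = 68.5.

H* ≈ 66.9, L* ≈ 68.5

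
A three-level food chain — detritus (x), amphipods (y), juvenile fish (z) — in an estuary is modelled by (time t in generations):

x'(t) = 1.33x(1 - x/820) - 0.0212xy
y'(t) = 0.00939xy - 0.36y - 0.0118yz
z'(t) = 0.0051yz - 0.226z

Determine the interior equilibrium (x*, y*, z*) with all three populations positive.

x* ≈ 241, y* ≈ 44.3, z* ≈ 161

From dz/dt = 0: 0.0051y* = 0.226, so y* = 44.3.
From dx/dt = 0: 1.33(1 - x*/820) = 0.0212·44.3, giving x* = 820·(1 - 0.706) = 241.
From dy/dt = 0: 0.00939·241 - 0.36 = 0.0118z*, so z* = 1.9/0.0118 = 161.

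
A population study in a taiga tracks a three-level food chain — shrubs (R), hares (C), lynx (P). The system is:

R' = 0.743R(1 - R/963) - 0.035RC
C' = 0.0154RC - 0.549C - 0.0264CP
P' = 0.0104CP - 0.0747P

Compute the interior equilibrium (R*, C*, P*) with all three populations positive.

R* ≈ 637, C* ≈ 7.18, P* ≈ 351

From dP/dt = 0: 0.0104C* = 0.0747, so C* = 7.18.
From dR/dt = 0: 0.743(1 - R*/963) = 0.035·7.18, giving R* = 963·(1 - 0.338) = 637.
From dC/dt = 0: 0.0154·637 - 0.549 = 0.0264P*, so P* = 9.26/0.0264 = 351.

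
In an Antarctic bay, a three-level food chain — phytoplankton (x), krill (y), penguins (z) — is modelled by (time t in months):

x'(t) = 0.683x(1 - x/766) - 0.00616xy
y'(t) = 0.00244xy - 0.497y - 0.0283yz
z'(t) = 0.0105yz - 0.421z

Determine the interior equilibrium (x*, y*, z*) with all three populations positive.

From dz/dt = 0: 0.0105y* = 0.421, so y* = 40.1.
From dx/dt = 0: 0.683(1 - x*/766) = 0.00616·40.1, giving x* = 766·(1 - 0.362) = 489.
From dy/dt = 0: 0.00244·489 - 0.497 = 0.0283z*, so z* = 0.696/0.0283 = 24.6.

x* ≈ 489, y* ≈ 40.1, z* ≈ 24.6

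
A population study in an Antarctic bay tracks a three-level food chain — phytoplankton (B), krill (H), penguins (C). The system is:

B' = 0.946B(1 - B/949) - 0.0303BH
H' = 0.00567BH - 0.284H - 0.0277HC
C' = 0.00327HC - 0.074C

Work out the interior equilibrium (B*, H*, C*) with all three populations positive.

B* ≈ 261, H* ≈ 22.6, C* ≈ 43.2

From dC/dt = 0: 0.00327H* = 0.074, so H* = 22.6.
From dB/dt = 0: 0.946(1 - B*/949) = 0.0303·22.6, giving B* = 949·(1 - 0.725) = 261.
From dH/dt = 0: 0.00567·261 - 0.284 = 0.0277C*, so C* = 1.2/0.0277 = 43.2.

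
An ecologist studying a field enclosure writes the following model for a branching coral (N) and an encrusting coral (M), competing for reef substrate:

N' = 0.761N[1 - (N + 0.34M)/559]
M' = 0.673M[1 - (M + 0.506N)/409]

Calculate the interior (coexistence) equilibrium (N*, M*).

N* ≈ 507, M* ≈ 152

Setting both brackets to zero gives the nullclines N + 0.34M = 559 and 0.506N + M = 409.
Substituting M = 409 - 0.506N into the first: N(1 - 0.34·0.506) = 559 - 0.34·409.
So N* = 420/0.828 = 507, and then M* = 409 - 0.506·507 = 152.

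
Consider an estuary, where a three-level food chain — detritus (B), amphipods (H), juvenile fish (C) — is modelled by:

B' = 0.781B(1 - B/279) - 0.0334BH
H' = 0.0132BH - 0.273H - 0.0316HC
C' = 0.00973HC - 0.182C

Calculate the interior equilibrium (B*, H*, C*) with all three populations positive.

From dC/dt = 0: 0.00973H* = 0.182, so H* = 18.7.
From dB/dt = 0: 0.781(1 - B*/279) = 0.0334·18.7, giving B* = 279·(1 - 0.8) = 55.8.
From dH/dt = 0: 0.0132·55.8 - 0.273 = 0.0316C*, so C* = 0.464/0.0316 = 14.7.

B* ≈ 55.8, H* ≈ 18.7, C* ≈ 14.7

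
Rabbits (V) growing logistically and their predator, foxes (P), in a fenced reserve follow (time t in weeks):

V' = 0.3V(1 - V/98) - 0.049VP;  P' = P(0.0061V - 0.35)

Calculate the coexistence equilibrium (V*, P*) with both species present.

V* ≈ 57.4, P* ≈ 2.54

From dP/dt = 0 with P > 0: 0.0061V* = 0.35, so V* = 57.4.
Substitute into dV/dt = 0: 0.3(1 - 57.4/98) = 0.049P*.
The bracket is 0.415, giving P* = 0.124/0.049 = 2.54.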